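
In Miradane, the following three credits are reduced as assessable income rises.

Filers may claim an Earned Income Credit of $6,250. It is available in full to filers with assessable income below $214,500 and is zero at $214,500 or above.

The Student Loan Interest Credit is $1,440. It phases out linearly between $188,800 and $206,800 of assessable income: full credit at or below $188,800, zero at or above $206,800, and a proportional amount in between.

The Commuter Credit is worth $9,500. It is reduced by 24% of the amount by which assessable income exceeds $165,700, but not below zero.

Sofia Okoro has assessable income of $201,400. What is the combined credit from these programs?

Earned Income Credit: $201,400 is below the $214,500 cutoff, so the full $6,250 applies.
Student Loan Interest Credit: $201,400 is $12,600 into a $18,000 phase-out range, leaving 5,400/18,000 of the credit: $1,440 × 5,400/18,000 = $432.
Commuter Credit: 24% of the $35,700 excess over $165,700 is $8,568; credit = $9,500 − $8,568 = $932.
Total: $6,250 + $432 + $932 = $7,614.

$7,614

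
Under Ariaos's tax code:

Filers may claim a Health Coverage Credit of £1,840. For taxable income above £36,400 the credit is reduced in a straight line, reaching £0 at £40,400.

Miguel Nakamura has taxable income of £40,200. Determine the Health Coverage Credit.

Health Coverage Credit: £40,200 is £3,800 into a £4,000 phase-out range, leaving 200/4,000 of the credit: £1,840 × 200/4,000 = £92.

£92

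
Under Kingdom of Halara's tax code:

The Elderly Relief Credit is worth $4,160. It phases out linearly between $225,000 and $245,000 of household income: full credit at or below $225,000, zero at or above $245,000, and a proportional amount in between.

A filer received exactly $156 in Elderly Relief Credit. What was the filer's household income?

$244,250

$156 is 156/4,160 of the full $4,160, so 4,004/4,160 of the $20,000 range has been used: income = $225,000 + $20,000 × 4,004/4,160 = $244,250.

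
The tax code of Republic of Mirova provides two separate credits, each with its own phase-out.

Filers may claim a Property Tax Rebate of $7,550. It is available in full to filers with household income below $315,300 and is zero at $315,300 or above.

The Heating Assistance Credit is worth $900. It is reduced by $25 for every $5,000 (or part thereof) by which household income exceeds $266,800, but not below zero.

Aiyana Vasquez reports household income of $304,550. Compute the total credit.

$8,250

Property Tax Rebate: $304,550 is below the $315,300 cutoff, so the full $7,550 applies.
Heating Assistance Credit: income exceeds $266,800 by $37,750, which is 8 full-or-partial $5,000 increments; reduction = 8 × $25 = $200, leaving $700.
Total: $7,550 + $700 = $8,250.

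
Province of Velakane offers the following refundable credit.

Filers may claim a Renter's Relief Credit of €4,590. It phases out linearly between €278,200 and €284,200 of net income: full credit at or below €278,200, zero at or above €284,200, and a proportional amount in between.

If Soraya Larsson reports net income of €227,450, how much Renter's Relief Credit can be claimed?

€4,590

Renter's Relief Credit: €227,450 is at or below the €278,200 threshold, so the full €4,590 applies.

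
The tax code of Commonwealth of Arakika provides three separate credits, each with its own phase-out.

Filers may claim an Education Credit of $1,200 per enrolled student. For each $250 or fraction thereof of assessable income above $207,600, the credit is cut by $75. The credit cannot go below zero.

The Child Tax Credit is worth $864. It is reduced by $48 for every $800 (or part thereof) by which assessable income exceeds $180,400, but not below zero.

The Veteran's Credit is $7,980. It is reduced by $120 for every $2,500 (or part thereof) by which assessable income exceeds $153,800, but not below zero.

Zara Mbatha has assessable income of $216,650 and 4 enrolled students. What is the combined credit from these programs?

$6,885

Education Credit: base = 4 × $1,200 = $4,800. income exceeds $207,600 by $9,050, which is 37 full-or-partial $250 increments; reduction = 37 × $75 = $2,775, leaving $2,025.
Child Tax Credit: income exceeds $180,400 by $36,250 → 46 increments × $48 = $2,208 ≥ base, so the credit is $0.
Veteran's Credit: income exceeds $153,800 by $62,850, which is 26 full-or-partial $2,500 increments; reduction = 26 × $120 = $3,120, leaving $4,860.
Total: $2,025 + $0 + $4,860 = $6,885.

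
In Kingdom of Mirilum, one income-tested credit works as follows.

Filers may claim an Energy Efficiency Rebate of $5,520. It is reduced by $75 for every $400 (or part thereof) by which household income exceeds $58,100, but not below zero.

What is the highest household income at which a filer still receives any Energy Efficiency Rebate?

After 73 increments the reduction is 73 × $75 = $5,475, leaving $45; one more increment wipes it out. Increment 73 ends at excess 73 × $400 = $29,200, so the highest qualifying income is $58,100 + $29,200 = $87,300.

$87,300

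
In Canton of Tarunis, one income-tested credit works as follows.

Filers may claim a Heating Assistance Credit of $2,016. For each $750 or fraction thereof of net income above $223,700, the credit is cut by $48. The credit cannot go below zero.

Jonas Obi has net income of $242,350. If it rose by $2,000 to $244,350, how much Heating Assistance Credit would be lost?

At $242,350 — income exceeds $223,700 by $18,650, which is 25 full-or-partial $750 increments; reduction = 25 × $48 = $1,200, leaving $816.
At $244,350 — income exceeds $223,700 by $20,650, which is 28 full-or-partial $750 increments; reduction = 28 × $48 = $1,344, leaving $672.
Lost: $816 − $672 = $144.

$144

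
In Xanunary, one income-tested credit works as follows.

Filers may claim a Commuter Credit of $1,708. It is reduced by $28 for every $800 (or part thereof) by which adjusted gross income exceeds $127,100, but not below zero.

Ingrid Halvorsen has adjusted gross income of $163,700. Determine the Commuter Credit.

Commuter Credit: income exceeds $127,100 by $36,600, which is 46 full-or-partial $800 increments; reduction = 46 × $28 = $1,288, leaving $420.

$420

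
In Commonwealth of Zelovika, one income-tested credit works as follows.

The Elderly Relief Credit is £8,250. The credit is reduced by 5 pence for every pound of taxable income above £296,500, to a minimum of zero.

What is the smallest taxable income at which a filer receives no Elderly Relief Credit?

The credit falls by 5% of each pound above £296,500, so it reaches zero when the excess is £8,250 / 5% = £165,000: income = £296,500 + £165,000 = £461,500.

£461,500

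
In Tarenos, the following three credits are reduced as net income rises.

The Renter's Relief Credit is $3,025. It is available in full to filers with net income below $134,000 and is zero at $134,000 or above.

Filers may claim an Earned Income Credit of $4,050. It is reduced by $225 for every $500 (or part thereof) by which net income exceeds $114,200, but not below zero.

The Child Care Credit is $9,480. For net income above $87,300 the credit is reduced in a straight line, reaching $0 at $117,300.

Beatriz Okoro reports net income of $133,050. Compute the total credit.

$3,025

Renter's Relief Credit: $133,050 is below the $134,000 cutoff, so the full $3,025 applies.
Earned Income Credit: income exceeds $114,200 by $18,850 → 38 increments × $225 = $8,550 ≥ base, so the credit is $0.
Child Care Credit: $133,050 is at or above $117,300, so the credit is $0.
Total: $3,025 + $0 + $0 = $3,025.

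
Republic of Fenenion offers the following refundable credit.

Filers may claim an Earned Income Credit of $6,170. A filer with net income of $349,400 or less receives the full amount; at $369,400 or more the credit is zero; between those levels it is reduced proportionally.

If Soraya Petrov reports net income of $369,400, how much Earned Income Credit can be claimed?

$0

Earned Income Credit: $369,400 is at or above $369,400, so the credit is $0.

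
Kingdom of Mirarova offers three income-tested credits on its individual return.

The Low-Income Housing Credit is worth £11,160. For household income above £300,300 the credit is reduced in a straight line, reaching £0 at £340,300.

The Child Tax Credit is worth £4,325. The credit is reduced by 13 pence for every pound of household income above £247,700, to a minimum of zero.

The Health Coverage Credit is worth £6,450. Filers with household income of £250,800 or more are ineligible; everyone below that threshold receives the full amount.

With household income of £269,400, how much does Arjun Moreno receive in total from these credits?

Low-Income Housing Credit: £269,400 is at or below the £300,300 threshold, so the full £11,160 applies.
Child Tax Credit: 13% of the £21,700 excess over £247,700 is £2,821; credit = £4,325 − £2,821 = £1,504.
Health Coverage Credit: £269,400 meets or exceeds the £250,800 cutoff, so the credit is £0.
Total: £11,160 + £1,504 + £0 = £12,664.

£12,664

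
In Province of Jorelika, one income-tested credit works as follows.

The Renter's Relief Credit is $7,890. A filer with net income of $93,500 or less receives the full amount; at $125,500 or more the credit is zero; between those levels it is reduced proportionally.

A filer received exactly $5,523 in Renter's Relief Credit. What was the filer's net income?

$103,100

$5,523 is 5,523/7,890 of the full $7,890, so 2,367/7,890 of the $32,000 range has been used: income = $93,500 + $32,000 × 2,367/7,890 = $103,100.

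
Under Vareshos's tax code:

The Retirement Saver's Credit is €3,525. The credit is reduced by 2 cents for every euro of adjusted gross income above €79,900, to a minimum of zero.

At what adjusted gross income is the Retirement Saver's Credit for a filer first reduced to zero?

The credit falls by 2% of each euro above €79,900, so it reaches zero when the excess is €3,525 / 2% = €176,250: income = €79,900 + €176,250 = €256,150.

€256,150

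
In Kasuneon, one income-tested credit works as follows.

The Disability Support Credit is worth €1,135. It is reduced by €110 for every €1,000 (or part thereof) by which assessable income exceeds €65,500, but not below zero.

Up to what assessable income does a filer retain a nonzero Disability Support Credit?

€75,500

After 10 increments the reduction is 10 × €110 = €1,100, leaving €35; one more increment wipes it out. Increment 10 ends at excess 10 × €1,000 = €10,000, so the highest qualifying income is €65,500 + €10,000 = €75,500.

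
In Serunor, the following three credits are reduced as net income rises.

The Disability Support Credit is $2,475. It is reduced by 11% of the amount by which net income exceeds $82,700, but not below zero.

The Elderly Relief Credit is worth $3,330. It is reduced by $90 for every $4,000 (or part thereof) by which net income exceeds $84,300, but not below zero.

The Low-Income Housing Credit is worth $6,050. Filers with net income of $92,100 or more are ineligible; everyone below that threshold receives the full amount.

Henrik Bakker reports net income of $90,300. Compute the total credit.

$10,839

Disability Support Credit: 11% of the $7,600 excess over $82,700 is $836; credit = $2,475 − $836 = $1,639.
Elderly Relief Credit: income exceeds $84,300 by $6,000, which is 2 full-or-partial $4,000 increments; reduction = 2 × $90 = $180, leaving $3,150.
Low-Income Housing Credit: $90,300 is below the $92,100 cutoff, so the full $6,050 applies.
Total: $1,639 + $3,150 + $6,050 = $10,839.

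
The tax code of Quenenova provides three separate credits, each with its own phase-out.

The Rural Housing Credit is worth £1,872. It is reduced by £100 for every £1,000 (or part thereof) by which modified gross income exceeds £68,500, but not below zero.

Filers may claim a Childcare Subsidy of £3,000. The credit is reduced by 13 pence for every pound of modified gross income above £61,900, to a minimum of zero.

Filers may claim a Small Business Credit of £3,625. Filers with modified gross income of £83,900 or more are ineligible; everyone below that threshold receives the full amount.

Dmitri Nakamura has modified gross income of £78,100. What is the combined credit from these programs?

£5,391

Rural Housing Credit: income exceeds £68,500 by £9,600, which is 10 full-or-partial £1,000 increments; reduction = 10 × £100 = £1,000, leaving £872.
Childcare Subsidy: 13% of the £16,200 excess over £61,900 is £2,106; credit = £3,000 − £2,106 = £894.
Small Business Credit: £78,100 is below the £83,900 cutoff, so the full £3,625 applies.
Total: £872 + £894 + £3,625 = £5,391.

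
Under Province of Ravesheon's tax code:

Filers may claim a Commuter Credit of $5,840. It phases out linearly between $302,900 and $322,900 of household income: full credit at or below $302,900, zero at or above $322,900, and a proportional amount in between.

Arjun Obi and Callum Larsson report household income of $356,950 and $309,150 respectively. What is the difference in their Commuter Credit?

Arjun ($356,950): Commuter Credit: $356,950 is at or above $322,900, so the credit is $0.
Callum ($309,150): Commuter Credit: $309,150 is $6,250 into a $20,000 phase-out range, leaving 13,750/20,000 of the credit: $5,840 × 13,750/20,000 = $4,015.
Difference: |$0 − $4,015| = $4,015.

$4,015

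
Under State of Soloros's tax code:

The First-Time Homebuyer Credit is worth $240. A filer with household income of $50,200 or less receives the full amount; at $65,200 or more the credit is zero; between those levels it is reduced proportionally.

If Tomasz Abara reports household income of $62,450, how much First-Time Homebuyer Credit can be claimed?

First-Time Homebuyer Credit: $62,450 is $12,250 into a $15,000 phase-out range, leaving 2,750/15,000 of the credit: $240 × 2,750/15,000 = $44.

$44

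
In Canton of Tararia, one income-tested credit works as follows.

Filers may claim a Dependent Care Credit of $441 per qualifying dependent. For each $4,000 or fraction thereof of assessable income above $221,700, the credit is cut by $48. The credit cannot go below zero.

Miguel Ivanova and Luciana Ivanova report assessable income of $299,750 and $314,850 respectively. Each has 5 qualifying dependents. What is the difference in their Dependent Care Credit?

Miguel ($299,750): Dependent Care Credit: base = 5 × $441 = $2,205. income exceeds $221,700 by $78,050, which is 20 full-or-partial $4,000 increments; reduction = 20 × $48 = $960, leaving $1,245.
Luciana ($314,850): Dependent Care Credit: base = 5 × $441 = $2,205. income exceeds $221,700 by $93,150, which is 24 full-or-partial $4,000 increments; reduction = 24 × $48 = $1,152, leaving $1,053.
Difference: |$1,245 − $1,053| = $192.

$192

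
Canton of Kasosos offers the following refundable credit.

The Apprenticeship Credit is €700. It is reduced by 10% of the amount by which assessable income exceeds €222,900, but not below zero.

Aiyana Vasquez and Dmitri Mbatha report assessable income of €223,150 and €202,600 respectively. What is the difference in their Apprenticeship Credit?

€25

Aiyana (€223,150): Apprenticeship Credit: 10% of the €250 excess over €222,900 is €25; credit = €700 − €25 = €675.
Dmitri (€202,600): Apprenticeship Credit: €202,600 is at or below the €222,900 threshold, so the full €700 applies.
Difference: |€675 − €700| = €25.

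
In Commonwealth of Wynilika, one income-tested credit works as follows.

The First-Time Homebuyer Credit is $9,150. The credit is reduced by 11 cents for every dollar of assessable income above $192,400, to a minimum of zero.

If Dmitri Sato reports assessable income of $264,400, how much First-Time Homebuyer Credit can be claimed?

First-Time Homebuyer Credit: 11% of the $72,000 excess over $192,400 is $7,920; credit = $9,150 − $7,920 = $1,230.

$1,230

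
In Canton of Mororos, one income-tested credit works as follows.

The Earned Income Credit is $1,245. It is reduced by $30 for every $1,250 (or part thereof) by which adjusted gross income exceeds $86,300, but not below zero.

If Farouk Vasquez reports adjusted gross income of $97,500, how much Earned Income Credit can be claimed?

Earned Income Credit: income exceeds $86,300 by $11,200, which is 9 full-or-partial $1,250 increments; reduction = 9 × $30 = $270, leaving $975.

$975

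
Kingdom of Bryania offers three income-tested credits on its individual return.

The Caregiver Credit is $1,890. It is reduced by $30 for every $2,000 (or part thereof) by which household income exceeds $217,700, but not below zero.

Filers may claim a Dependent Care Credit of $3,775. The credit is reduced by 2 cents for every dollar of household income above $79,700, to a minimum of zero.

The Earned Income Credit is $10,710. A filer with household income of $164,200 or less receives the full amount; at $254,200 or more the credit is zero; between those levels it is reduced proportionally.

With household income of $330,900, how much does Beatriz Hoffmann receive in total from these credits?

$180

Caregiver Credit: income exceeds $217,700 by $113,200, which is 57 full-or-partial $2,000 increments; reduction = 57 × $30 = $1,710, leaving $180.
Dependent Care Credit: 2% of the $251,200 excess over $79,700 is $5,024 ≥ base, so the credit is $0.
Earned Income Credit: $330,900 is at or above $254,200, so the credit is $0.
Total: $180 + $0 + $0 = $180.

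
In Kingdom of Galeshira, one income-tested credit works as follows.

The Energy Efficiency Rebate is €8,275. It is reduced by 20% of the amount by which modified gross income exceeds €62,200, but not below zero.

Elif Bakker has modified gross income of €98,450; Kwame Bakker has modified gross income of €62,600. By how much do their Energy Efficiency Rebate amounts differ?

Elif (€98,450): Energy Efficiency Rebate: 20% of the €36,250 excess over €62,200 is €7,250; credit = €8,275 − €7,250 = €1,025.
Kwame (€62,600): Energy Efficiency Rebate: 20% of the €400 excess over €62,200 is €80; credit = €8,275 − €80 = €8,195.
Difference: |€1,025 − €8,195| = €7,170.

€7,170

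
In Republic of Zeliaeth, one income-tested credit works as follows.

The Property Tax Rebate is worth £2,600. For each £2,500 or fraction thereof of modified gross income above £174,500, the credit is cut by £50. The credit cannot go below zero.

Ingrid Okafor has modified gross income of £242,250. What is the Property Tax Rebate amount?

Property Tax Rebate: income exceeds £174,500 by £67,750, which is 28 full-or-partial £2,500 increments; reduction = 28 × £50 = £1,400, leaving £1,200.

£1,200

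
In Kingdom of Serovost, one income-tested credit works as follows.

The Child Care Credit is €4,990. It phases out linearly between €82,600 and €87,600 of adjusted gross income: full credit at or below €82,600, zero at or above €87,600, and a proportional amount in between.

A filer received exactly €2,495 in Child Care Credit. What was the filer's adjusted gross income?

€2,495 is 2,495/4,990 of the full €4,990, so 2,495/4,990 of the €5,000 range has been used: income = €82,600 + €5,000 × 2,495/4,990 = €85,100.

€85,100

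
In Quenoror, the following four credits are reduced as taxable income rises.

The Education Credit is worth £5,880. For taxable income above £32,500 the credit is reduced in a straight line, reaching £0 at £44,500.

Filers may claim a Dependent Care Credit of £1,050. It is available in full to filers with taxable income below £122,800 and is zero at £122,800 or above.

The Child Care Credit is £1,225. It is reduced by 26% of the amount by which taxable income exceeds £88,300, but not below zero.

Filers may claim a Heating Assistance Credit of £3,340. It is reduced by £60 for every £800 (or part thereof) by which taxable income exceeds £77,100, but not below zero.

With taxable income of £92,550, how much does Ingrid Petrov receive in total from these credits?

£3,310

Education Credit: £92,550 is at or above £44,500, so the credit is £0.
Dependent Care Credit: £92,550 is below the £122,800 cutoff, so the full £1,050 applies.
Child Care Credit: 26% of the £4,250 excess over £88,300 is £1,105; credit = £1,225 − £1,105 = £120.
Heating Assistance Credit: income exceeds £77,100 by £15,450, which is 20 full-or-partial £800 increments; reduction = 20 × £60 = £1,200, leaving £2,140.
Total: £0 + £1,050 + £120 + £2,140 = £3,310.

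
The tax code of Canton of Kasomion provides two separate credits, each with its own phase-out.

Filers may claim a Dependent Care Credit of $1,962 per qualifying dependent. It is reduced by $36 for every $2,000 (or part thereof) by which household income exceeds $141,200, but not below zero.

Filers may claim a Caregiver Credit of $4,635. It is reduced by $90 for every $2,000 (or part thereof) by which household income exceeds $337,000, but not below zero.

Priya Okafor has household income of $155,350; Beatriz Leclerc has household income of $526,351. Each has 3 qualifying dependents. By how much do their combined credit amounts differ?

Priya ($155,350): Dependent Care Credit: base = 3 × $1,962 = $5,886. income exceeds $141,200 by $14,150, which is 8 full-or-partial $2,000 increments; reduction = 8 × $36 = $288, leaving $5,598. Caregiver Credit: $155,350 is at or below the $337,000 threshold, so the full $4,635 applies. total $5,598 + $4,635 = $10,233
Beatriz ($526,351): Dependent Care Credit: base = 3 × $1,962 = $5,886. income exceeds $141,200 by $385,151 → 193 increments × $36 = $6,948 ≥ base, so the credit is $0. Caregiver Credit: income exceeds $337,000 by $189,351 → 95 increments × $90 = $8,550 ≥ base, so the credit is $0. total $0 + $0 = $0
Difference: |$10,233 − $0| = $10,233.

$10,233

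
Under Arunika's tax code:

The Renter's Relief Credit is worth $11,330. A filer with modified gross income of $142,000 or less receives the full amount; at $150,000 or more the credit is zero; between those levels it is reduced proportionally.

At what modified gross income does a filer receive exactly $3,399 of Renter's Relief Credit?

$3,399 is 3,399/11,330 of the full $11,330, so 7,931/11,330 of the $8,000 range has been used: income = $142,000 + $8,000 × 7,931/11,330 = $147,600.

$147,600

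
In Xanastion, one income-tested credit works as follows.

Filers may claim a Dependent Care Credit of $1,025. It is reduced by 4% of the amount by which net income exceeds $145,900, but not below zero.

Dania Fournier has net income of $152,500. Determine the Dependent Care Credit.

$761

Dependent Care Credit: 4% of the $6,600 excess over $145,900 is $264; credit = $1,025 − $264 = $761.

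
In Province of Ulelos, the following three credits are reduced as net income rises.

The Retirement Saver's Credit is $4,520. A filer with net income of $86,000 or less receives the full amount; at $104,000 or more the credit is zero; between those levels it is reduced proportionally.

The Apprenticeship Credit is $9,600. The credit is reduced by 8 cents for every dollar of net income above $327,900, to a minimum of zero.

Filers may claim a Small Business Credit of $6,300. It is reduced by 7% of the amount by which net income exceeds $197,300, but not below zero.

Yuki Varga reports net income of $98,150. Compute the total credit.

Retirement Saver's Credit: $98,150 is $12,150 into a $18,000 phase-out range, leaving 5,850/18,000 of the credit: $4,520 × 5,850/18,000 = $1,469.
Apprenticeship Credit: $98,150 is at or below the $327,900 threshold, so the full $9,600 applies.
Small Business Credit: $98,150 is at or below the $197,300 threshold, so the full $6,300 applies.
Total: $1,469 + $9,600 + $6,300 = $17,369.

$17,369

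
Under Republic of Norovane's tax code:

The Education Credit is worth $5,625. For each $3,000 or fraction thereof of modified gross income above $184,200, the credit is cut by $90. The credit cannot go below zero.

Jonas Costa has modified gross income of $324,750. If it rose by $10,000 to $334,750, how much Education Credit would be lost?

$360

At $324,750 — income exceeds $184,200 by $140,550, which is 47 full-or-partial $3,000 increments; reduction = 47 × $90 = $4,230, leaving $1,395.
At $334,750 — income exceeds $184,200 by $150,550, which is 51 full-or-partial $3,000 increments; reduction = 51 × $90 = $4,590, leaving $1,035.
Lost: $1,395 − $1,035 = $360.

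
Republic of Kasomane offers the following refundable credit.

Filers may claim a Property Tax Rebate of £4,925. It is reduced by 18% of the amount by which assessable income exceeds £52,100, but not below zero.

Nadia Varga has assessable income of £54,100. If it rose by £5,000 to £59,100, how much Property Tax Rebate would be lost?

At £54,100 — 18% of the £2,000 excess over £52,100 is £360; credit = £4,925 − £360 = £4,565.
At £59,100 — 18% of the £7,000 excess over £52,100 is £1,260; credit = £4,925 − £1,260 = £3,665.
Lost: £4,565 − £3,665 = £900.

£900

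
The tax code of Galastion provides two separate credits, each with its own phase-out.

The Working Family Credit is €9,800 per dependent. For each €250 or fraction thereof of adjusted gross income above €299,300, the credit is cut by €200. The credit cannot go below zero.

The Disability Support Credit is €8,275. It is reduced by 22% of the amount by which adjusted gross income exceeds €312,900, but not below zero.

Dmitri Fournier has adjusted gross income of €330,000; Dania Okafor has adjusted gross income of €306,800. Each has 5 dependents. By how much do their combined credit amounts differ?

€22,362

Dmitri (€330,000): Working Family Credit: base = 5 × €9,800 = €49,000. income exceeds €299,300 by €30,700, which is 123 full-or-partial €250 increments; reduction = 123 × €200 = €24,600, leaving €24,400. Disability Support Credit: 22% of the €17,100 excess over €312,900 is €3,762; credit = €8,275 − €3,762 = €4,513. total €24,400 + €4,513 = €28,913
Dania (€306,800): Working Family Credit: base = 5 × €9,800 = €49,000. income exceeds €299,300 by €7,500, which is 30 full-or-partial €250 increments; reduction = 30 × €200 = €6,000, leaving €43,000. Disability Support Credit: €306,800 is at or below the €312,900 threshold, so the full €8,275 applies. total €43,000 + €8,275 = €51,275
Difference: |€28,913 − €51,275| = €22,362.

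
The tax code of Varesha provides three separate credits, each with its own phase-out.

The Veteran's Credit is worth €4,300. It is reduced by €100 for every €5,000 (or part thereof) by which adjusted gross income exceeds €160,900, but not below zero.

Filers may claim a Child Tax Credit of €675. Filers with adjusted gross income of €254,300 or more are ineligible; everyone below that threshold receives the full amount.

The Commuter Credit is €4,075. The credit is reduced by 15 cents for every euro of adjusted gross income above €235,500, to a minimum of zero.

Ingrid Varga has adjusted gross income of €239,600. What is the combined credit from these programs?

€6,835

Veteran's Credit: income exceeds €160,900 by €78,700, which is 16 full-or-partial €5,000 increments; reduction = 16 × €100 = €1,600, leaving €2,700.
Child Tax Credit: €239,600 is below the €254,300 cutoff, so the full €675 applies.
Commuter Credit: 15% of the €4,100 excess over €235,500 is €615; credit = €4,075 − €615 = €3,460.
Total: €2,700 + €675 + €3,460 = €6,835.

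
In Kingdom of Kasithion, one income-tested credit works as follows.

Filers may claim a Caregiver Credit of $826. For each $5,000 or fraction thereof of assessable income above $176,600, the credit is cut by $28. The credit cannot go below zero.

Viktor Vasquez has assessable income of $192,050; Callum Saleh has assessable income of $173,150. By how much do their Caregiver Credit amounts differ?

Viktor ($192,050): Caregiver Credit: income exceeds $176,600 by $15,450, which is 4 full-or-partial $5,000 increments; reduction = 4 × $28 = $112, leaving $714.
Callum ($173,150): Caregiver Credit: $173,150 is at or below the $176,600 threshold, so the full $826 applies.
Difference: |$714 − $826| = $112.

$112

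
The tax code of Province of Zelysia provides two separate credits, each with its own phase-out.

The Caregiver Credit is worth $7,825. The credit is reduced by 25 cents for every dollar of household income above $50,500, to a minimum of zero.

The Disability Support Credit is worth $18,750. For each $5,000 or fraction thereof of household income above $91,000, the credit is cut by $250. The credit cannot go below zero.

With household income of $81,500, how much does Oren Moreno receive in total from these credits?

$18,825

Caregiver Credit: 25% of the $31,000 excess over $50,500 is $7,750; credit = $7,825 − $7,750 = $75.
Disability Support Credit: $81,500 is at or below the $91,000 threshold, so the full $18,750 applies.
Total: $75 + $18,750 = $18,825.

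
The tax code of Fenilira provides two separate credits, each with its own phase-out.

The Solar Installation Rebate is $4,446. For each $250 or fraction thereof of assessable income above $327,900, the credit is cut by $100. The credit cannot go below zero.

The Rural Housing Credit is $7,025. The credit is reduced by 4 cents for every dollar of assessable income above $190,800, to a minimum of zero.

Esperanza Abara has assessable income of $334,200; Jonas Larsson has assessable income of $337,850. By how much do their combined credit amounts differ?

Esperanza ($334,200): Solar Installation Rebate: income exceeds $327,900 by $6,300, which is 26 full-or-partial $250 increments; reduction = 26 × $100 = $2,600, leaving $1,846. Rural Housing Credit: 4% of the $143,400 excess over $190,800 is $5,736; credit = $7,025 − $5,736 = $1,289. total $1,846 + $1,289 = $3,135
Jonas ($337,850): Solar Installation Rebate: income exceeds $327,900 by $9,950, which is 40 full-or-partial $250 increments; reduction = 40 × $100 = $4,000, leaving $446. Rural Housing Credit: 4% of the $147,050 excess over $190,800 is $5,882; credit = $7,025 − $5,882 = $1,143. total $446 + $1,143 = $1,589
Difference: |$3,135 − $1,589| = $1,546.

$1,546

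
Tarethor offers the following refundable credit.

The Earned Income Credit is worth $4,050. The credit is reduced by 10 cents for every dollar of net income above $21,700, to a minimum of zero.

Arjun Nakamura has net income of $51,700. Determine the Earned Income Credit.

Earned Income Credit: 10% of the $30,000 excess over $21,700 is $3,000; credit = $4,050 − $3,000 = $1,050.

$1,050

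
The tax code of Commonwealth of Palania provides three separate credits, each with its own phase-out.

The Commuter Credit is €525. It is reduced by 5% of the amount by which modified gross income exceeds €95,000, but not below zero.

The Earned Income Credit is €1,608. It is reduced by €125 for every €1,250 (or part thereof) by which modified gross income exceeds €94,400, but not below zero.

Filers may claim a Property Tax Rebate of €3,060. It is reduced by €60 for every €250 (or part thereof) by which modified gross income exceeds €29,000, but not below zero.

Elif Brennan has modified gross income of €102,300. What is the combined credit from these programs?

Commuter Credit: 5% of the €7,300 excess over €95,000 is €365; credit = €525 − €365 = €160.
Earned Income Credit: income exceeds €94,400 by €7,900, which is 7 full-or-partial €1,250 increments; reduction = 7 × €125 = €875, leaving €733.
Property Tax Rebate: income exceeds €29,000 by €73,300 → 294 increments × €60 = €17,640 ≥ base, so the credit is €0.
Total: €160 + €733 + €0 = €893.

€893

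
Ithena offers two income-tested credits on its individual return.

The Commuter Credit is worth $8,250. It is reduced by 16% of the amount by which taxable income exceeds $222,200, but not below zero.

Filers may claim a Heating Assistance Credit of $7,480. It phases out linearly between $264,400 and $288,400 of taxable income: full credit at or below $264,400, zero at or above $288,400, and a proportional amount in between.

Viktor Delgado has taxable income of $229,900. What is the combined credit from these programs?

Commuter Credit: 16% of the $7,700 excess over $222,200 is $1,232; credit = $8,250 − $1,232 = $7,018.
Heating Assistance Credit: $229,900 is at or below the $264,400 threshold, so the full $7,480 applies.
Total: $7,018 + $7,480 = $14,498.

$14,498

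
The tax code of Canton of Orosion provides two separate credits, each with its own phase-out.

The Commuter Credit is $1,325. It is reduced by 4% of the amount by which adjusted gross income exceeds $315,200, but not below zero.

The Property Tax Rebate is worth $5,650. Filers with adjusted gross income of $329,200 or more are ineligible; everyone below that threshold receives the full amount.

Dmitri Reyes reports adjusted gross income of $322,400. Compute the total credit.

Commuter Credit: 4% of the $7,200 excess over $315,200 is $288; credit = $1,325 − $288 = $1,037.
Property Tax Rebate: $322,400 is below the $329,200 cutoff, so the full $5,650 applies.
Total: $1,037 + $5,650 = $6,687.

$6,687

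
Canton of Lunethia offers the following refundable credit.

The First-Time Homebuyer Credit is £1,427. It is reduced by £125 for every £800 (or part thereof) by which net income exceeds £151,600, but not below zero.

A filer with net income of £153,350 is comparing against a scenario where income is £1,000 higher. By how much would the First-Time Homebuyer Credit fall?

£125

At £153,350 — income exceeds £151,600 by £1,750, which is 3 full-or-partial £800 increments; reduction = 3 × £125 = £375, leaving £1,052.
At £154,350 — income exceeds £151,600 by £2,750, which is 4 full-or-partial £800 increments; reduction = 4 × £125 = £500, leaving £927.
Lost: £1,052 − £927 = £125.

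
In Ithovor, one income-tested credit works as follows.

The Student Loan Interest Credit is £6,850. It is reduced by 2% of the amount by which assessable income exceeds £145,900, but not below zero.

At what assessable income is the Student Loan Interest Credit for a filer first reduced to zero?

The credit falls by 2% of each pound above £145,900, so it reaches zero when the excess is £6,850 / 2% = £342,500: income = £145,900 + £342,500 = £488,400.

£488,400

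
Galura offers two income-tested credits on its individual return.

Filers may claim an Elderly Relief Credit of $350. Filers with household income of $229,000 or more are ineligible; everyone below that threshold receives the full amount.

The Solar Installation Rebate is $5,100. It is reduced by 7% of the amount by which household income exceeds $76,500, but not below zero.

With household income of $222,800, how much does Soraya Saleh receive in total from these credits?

Elderly Relief Credit: $222,800 is below the $229,000 cutoff, so the full $350 applies.
Solar Installation Rebate: 7% of the $146,300 excess over $76,500 is $10,241 ≥ base, so the credit is $0.
Total: $350 + $0 = $350.

$350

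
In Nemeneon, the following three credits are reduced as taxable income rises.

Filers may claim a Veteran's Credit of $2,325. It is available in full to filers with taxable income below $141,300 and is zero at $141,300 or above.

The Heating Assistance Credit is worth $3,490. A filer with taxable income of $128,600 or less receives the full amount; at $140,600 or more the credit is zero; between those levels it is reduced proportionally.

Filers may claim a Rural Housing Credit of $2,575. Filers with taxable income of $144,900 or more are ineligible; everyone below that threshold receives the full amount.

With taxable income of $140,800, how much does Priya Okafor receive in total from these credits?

Veteran's Credit: $140,800 is below the $141,300 cutoff, so the full $2,325 applies.
Heating Assistance Credit: $140,800 is at or above $140,600, so the credit is $0.
Rural Housing Credit: $140,800 is below the $144,900 cutoff, so the full $2,575 applies.
Total: $2,325 + $0 + $2,575 = $4,900.

$4,900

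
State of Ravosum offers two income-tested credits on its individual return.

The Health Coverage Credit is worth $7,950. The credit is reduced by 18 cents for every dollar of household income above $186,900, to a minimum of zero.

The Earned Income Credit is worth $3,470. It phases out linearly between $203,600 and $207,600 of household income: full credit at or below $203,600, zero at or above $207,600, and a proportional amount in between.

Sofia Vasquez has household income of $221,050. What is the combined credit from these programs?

$1,803

Health Coverage Credit: 18% of the $34,150 excess over $186,900 is $6,147; credit = $7,950 − $6,147 = $1,803.
Earned Income Credit: $221,050 is at or above $207,600, so the credit is $0.
Total: $1,803 + $0 = $1,803.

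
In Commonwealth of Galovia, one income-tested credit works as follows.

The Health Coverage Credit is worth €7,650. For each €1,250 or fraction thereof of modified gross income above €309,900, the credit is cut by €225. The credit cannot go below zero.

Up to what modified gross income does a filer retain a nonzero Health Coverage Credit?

€351,150

After 33 increments the reduction is 33 × €225 = €7,425, leaving €225; one more increment wipes it out. Increment 33 ends at excess 33 × €1,250 = €41,250, so the highest qualifying income is €309,900 + €41,250 = €351,150.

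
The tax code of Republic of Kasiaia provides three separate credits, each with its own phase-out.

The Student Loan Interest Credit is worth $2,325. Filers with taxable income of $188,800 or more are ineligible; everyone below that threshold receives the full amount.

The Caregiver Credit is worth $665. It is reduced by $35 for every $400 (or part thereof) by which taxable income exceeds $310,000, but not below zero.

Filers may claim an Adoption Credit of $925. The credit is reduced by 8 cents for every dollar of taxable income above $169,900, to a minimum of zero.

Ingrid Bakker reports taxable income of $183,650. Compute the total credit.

Student Loan Interest Credit: $183,650 is below the $188,800 cutoff, so the full $2,325 applies.
Caregiver Credit: $183,650 is at or below the $310,000 threshold, so the full $665 applies.
Adoption Credit: 8% of the $13,750 excess over $169,900 is $1,100 ≥ base, so the credit is $0.
Total: $2,325 + $665 + $0 = $2,990.

$2,990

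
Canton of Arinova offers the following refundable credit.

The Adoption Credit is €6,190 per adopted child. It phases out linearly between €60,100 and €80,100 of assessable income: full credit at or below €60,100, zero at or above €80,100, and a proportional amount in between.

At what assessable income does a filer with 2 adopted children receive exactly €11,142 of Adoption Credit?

€62,100

Full credit = 2 × €6,190 = €12,380.
€11,142 is 11,142/12,380 of the full €12,380, so 1,238/12,380 of the €20,000 range has been used: income = €60,100 + €20,000 × 1,238/12,380 = €62,100.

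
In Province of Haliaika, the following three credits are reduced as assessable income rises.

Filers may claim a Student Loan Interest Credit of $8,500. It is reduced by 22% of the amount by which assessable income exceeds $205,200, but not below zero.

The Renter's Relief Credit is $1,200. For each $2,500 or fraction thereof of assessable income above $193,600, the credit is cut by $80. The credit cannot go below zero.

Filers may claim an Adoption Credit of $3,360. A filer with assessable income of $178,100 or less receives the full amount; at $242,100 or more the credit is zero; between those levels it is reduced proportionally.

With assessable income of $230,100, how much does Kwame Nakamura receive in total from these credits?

Student Loan Interest Credit: 22% of the $24,900 excess over $205,200 is $5,478; credit = $8,500 − $5,478 = $3,022.
Renter's Relief Credit: income exceeds $193,600 by $36,500 → 15 increments × $80 = $1,200 ≥ base, so the credit is $0.
Adoption Credit: $230,100 is $52,000 into a $64,000 phase-out range, leaving 12,000/64,000 of the credit: $3,360 × 12,000/64,000 = $630.
Total: $3,022 + $0 + $630 = $3,652.

$3,652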